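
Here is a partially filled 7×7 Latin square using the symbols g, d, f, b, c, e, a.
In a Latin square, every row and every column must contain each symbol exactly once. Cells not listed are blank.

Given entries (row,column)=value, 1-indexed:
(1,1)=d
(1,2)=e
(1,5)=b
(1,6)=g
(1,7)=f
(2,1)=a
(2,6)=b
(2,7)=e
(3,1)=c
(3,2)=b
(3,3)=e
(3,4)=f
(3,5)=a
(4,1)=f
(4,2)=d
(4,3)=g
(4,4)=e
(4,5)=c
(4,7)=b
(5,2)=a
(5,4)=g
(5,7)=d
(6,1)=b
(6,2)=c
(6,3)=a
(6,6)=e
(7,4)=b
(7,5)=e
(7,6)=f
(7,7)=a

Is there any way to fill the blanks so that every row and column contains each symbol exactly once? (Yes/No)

No

Row 1, column 3: row 1 has {g, d, f, b, e} and column 3 has {g, e, a}, so it must be c.
Row 1, column 4: row 1 has {g, d, f, b, c, e} and column 4 has {g, f, b, e}, so it must be a.
Row 3, column 6: row 3 has {f, b, c, e, a} and column 6 has {g, f, b, e}, so it must be d.
Row 3, column 7: row 3 has {d, f, b, c, e, a} and column 7 has {d, f, b, e, a}, so it must be g.
Now row 6, column 7: row 6 together with column 7 already contain {g, d, f, b, c, e, a} — every symbol — so nothing can go there. The grid has no valid completion.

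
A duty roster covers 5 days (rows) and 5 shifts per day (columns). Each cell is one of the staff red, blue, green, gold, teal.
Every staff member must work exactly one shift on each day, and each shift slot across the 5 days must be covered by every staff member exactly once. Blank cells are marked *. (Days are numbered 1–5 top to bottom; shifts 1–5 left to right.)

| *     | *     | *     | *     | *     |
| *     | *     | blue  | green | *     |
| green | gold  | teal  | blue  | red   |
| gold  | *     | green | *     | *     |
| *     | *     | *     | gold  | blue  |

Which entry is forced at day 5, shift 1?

teal

Day 4, shift 5: day 4 has {green, gold} and shift 5 has {red, blue}, leaving only teal.
Day 2, shift 5: day 2 has {blue, green} and shift 5 has {red, blue, teal}, leaving only gold.
Day 1, shift 5: day 1 has {} and shift 5 has {red, blue, gold, teal}, leaving only green.
Day 4, shift 4: day 4 has {green, gold, teal} and shift 4 has {blue, green, gold}, leaving only red.
Day 1, shift 4: day 1 has {green} and shift 4 has {red, blue, green, gold}, leaving only teal.
Day 4, shift 2: day 4 has {red, green, gold, teal} and shift 2 has {gold}, leaving only blue.
Day 1, shift 2: day 1 has {green, teal} and shift 2 has {blue, gold}, leaving only red.
Day 1, shift 1: day 1 has {red, green, teal} and shift 1 has {green, gold}, leaving only blue.
Day 1, shift 3: day 1 has {red, blue, green, teal} and shift 3 has {blue, green, teal}, leaving only gold.
Day 2, shift 2: day 2 has {blue, green, gold} and shift 2 has {red, blue, gold}, leaving only teal.
Day 2, shift 1: day 2 has {blue, green, gold, teal} and shift 1 has {blue, green, gold}, leaving only red.
Day 5 already has {blue, gold} and shift 1 already has {red, blue, green, gold}, so day 5, shift 1 must be teal.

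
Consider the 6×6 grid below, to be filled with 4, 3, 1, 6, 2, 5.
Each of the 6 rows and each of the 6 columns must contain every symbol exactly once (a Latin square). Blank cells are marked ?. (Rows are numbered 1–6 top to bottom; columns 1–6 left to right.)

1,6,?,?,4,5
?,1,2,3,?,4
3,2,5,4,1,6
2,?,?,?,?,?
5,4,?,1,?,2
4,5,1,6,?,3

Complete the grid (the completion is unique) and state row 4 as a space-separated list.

2 3 4 5 6 1

Row 4, column 2: row 4 has {2} and column 2 has {4, 1, 6, 2, 5}, leaving only 3.
Row 4, column 4: row 4 has {3, 2} and column 4 has {4, 3, 1, 6}, leaving only 5.
Row 4, column 5: row 4 has {3, 2, 5} and column 5 has {4, 1}, leaving only 6.
Row 4, column 3: row 4 has {3, 6, 2, 5} and column 3 has {1, 2, 5}, leaving only 4.
Row 4, column 6: row 4 has {4, 3, 6, 2, 5} and column 6 has {4, 3, 6, 2, 5}, leaving only 1.
So row 4 reads: 2 3 4 5 6 1.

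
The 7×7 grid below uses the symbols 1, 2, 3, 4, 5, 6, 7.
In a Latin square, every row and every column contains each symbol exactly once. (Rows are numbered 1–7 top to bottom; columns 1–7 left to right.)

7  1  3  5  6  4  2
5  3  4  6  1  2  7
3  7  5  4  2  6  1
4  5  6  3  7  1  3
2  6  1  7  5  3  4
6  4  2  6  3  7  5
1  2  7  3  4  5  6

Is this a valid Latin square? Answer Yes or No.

Row 6 contains 6 twice (at columns 1 and 4); row 4 is also not a permutation.

No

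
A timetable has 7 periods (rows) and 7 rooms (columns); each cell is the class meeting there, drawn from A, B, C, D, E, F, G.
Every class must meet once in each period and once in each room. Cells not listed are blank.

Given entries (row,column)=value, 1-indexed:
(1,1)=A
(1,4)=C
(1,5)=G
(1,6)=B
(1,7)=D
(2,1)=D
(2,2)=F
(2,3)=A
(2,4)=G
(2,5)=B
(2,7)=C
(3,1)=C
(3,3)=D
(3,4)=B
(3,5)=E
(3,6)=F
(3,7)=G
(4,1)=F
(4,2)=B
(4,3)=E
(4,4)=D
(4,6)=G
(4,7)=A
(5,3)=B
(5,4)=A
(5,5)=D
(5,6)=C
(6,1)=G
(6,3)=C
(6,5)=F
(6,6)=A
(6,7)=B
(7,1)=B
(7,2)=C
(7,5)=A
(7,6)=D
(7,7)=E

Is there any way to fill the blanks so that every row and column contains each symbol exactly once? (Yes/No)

Yes

No period or room among the givens repeats a symbol, and propagating forced cells runs into no contradiction.
One valid completion exists (for instance, A E F C G B D / D F A G B E C / C A D B E F G / F B E D C G A / E G B A D C F / G D C E F A B / B C G F A D E).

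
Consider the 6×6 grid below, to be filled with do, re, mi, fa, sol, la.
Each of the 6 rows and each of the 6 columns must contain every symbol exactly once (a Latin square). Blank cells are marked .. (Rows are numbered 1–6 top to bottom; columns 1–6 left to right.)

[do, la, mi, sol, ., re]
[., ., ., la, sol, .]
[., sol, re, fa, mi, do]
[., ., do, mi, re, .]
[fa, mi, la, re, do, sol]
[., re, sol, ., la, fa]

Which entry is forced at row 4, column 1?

Row 1, column 5: row 1 has {do, re, mi, sol, la} and column 5 has {do, re, mi, sol, la}, leaving only fa.
Row 2, column 3: row 2 has {sol, la} and column 3 has {do, re, mi, sol, la}, leaving only fa.
Row 2, column 2: row 2 has {fa, sol, la} and column 2 has {re, mi, sol, la}, leaving only do.
Row 2, column 6: row 2 has {do, fa, sol, la} and column 6 has {do, re, fa, sol}, leaving only mi.
Row 2, column 1: row 2 has {do, mi, fa, sol, la} and column 1 has {do, fa}, leaving only re.
Row 3, column 1: row 3 has {do, re, mi, fa, sol} and column 1 has {do, re, fa}, leaving only la.
Row 4 already has {do, re, mi} and column 1 already has {do, re, fa, la}, so row 4, column 1 must be sol.

sol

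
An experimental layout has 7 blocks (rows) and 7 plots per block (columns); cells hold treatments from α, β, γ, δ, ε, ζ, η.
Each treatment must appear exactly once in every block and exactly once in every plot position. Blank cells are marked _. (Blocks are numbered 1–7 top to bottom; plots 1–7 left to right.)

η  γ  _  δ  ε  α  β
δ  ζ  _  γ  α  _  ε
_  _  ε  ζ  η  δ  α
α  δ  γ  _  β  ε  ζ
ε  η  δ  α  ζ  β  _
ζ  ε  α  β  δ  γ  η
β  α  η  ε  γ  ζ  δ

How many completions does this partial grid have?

Block 1, plot 3: eliminating its block and plot leaves {ζ}.
Block 2, plot 3: eliminating its block and plot leaves {β}.
Block 2, plot 6: eliminating its block and plot leaves {η}.
Block 3, plot 1: eliminating its block and plot leaves {γ}.
Block 3, plot 2: eliminating its block and plot leaves {β}.
Block 4, plot 4: eliminating its block and plot leaves {η}.
Block 5, plot 7: eliminating its block and plot leaves {γ}.
Only one assignment across all blanks avoids any block or plot repeat, giving 1 completion.

1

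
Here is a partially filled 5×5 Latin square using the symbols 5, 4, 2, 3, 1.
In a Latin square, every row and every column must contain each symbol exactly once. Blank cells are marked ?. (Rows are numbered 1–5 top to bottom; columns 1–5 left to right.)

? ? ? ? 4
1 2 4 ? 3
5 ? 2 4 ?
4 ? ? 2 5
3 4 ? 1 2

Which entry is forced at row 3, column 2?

3

Row 1, column 1: row 1 has {4} and column 1 has {5, 4, 3, 1}, leaving only 2.
Row 2, column 4: row 2 has {4, 2, 3, 1} and column 4 has {4, 2, 1}, leaving only 5.
Row 1, column 4: row 1 has {4, 2} and column 4 has {5, 4, 2, 1}, leaving only 3.
Row 3, column 5: row 3 has {5, 4, 2} and column 5 has {5, 4, 2, 3}, leaving only 1.
Row 3 already has {5, 4, 2, 1} and column 2 already has {4, 2}, so row 3, column 2 must be 3.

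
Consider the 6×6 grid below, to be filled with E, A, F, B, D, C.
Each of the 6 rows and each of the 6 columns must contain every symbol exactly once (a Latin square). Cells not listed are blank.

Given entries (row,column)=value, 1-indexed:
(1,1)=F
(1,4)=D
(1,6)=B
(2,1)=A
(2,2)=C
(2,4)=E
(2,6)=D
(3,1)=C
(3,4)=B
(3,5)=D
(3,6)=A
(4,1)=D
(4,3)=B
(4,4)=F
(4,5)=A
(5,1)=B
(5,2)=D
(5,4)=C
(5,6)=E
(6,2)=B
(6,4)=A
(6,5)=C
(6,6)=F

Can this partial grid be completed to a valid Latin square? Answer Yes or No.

Yes

No row or column among the givens repeats a symbol, and propagating forced cells runs into no contradiction.
One valid completion exists (for instance, F A C D E B / A C F E B D / C F E B D A / D E B F A C / B D A C F E / E B D A C F).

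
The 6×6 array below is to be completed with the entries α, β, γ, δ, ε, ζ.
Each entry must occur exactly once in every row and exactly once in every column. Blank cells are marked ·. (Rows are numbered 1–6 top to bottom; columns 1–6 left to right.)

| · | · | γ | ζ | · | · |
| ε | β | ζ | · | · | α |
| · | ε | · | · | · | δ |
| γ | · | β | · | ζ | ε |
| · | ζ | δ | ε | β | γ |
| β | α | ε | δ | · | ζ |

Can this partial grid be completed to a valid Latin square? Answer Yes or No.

No

Row 1, column 2: row 1 has {γ, ζ} and column 2 has {α, β, ε, ζ}, so it must be δ.
Now row 4, column 2: row 4 together with column 2 already contain {α, β, γ, δ, ε, ζ} — every symbol — so nothing can go there. The grid has no valid completion.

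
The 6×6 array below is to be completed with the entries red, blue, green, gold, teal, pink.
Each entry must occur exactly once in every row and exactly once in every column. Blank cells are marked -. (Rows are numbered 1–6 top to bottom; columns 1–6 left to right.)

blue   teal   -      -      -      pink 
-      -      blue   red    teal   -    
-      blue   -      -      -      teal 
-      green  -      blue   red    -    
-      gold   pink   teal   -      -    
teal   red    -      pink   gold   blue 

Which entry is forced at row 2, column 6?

green

Row 1, column 5: row 1 has {blue, teal, pink} and column 5 has {red, gold, teal}, leaving only green.
Row 1, column 4: row 1 has {blue, green, teal, pink} and column 4 has {red, blue, teal, pink}, leaving only gold.
Row 1, column 3: row 1 has {blue, green, gold, teal, pink} and column 3 has {blue, pink}, leaving only red.
Row 2, column 2: row 2 has {red, blue, teal} and column 2 has {red, blue, green, gold, teal}, leaving only pink.
Row 3, column 4: row 3 has {blue, teal} and column 4 has {red, blue, gold, teal, pink}, leaving only green.
Row 3, column 3: row 3 has {blue, green, teal} and column 3 has {red, blue, pink}, leaving only gold.
Row 3, column 5: row 3 has {blue, green, gold, teal} and column 5 has {red, green, gold, teal}, leaving only pink.
Row 3, column 1: row 3 has {blue, green, gold, teal, pink} and column 1 has {blue, teal}, leaving only red.
Row 4, column 3: row 4 has {red, blue, green} and column 3 has {red, blue, gold, pink}, leaving only teal.
Row 4, column 6: row 4 has {red, blue, green, teal} and column 6 has {blue, teal, pink}, leaving only gold.
Row 2 already has {red, blue, teal, pink} and column 6 already has {blue, gold, teal, pink}, so row 2, column 6 must be green.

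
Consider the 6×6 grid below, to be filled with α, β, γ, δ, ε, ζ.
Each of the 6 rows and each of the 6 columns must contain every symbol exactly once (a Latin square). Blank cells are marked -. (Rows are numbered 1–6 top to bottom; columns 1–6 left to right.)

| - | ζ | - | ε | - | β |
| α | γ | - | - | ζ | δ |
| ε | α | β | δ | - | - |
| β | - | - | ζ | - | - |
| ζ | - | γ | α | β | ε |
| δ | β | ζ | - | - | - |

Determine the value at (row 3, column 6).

ζ

Row 1, column 1: row 1 has {β, ε, ζ} and column 1 has {α, β, δ, ε, ζ}, leaving only γ.
Row 2, column 3: row 2 has {α, γ, δ, ζ} and column 3 has {β, γ, ζ}, leaving only ε.
Row 2, column 4: row 2 has {α, γ, δ, ε, ζ} and column 4 has {α, δ, ε, ζ}, leaving only β.
Row 3, column 5: row 3 has {α, β, δ, ε} and column 5 has {β, ζ}, leaving only γ.
Row 3 already has {α, β, γ, δ, ε} and column 6 already has {β, δ, ε}, so row 3, column 6 must be ζ.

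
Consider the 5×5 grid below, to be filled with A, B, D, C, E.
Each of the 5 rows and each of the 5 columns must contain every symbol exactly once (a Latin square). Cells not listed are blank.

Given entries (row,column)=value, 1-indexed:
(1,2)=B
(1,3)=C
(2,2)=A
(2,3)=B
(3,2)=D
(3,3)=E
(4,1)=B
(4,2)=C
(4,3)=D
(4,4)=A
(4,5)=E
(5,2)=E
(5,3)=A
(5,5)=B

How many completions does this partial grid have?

3

Row 1, column 1: eliminating its row and column leaves {A, D, E}.
Row 1, column 4: eliminating its row and column leaves {D, E}.
Row 1, column 5: eliminating its row and column leaves {A, D}.
Row 2, column 1: eliminating its row and column leaves {D, C, E}.
Row 2, column 4: eliminating its row and column leaves {D, C, E}.
Row 2, column 5: eliminating its row and column leaves {D, C}.
Row 3, column 1: eliminating its row and column leaves {A, C}.
Row 3, column 4: eliminating its row and column leaves {B, C}.
Row 3, column 5: eliminating its row and column leaves {A, C}.
Row 5, column 1: eliminating its row and column leaves {D, C}.
Row 5, column 4: eliminating its row and column leaves {D, C}.
Enumerating the assignments across these blanks that avoid any row or column repeat gives 3 completions.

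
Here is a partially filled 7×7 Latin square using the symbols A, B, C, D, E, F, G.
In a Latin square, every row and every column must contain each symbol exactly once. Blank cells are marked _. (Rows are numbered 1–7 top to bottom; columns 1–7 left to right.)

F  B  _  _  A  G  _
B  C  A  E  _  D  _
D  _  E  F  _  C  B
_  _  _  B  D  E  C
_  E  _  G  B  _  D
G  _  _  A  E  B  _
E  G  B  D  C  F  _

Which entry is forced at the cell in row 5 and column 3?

F

Row 1, column 4: row 1 has {A, B, F, G} and column 4 has {A, B, D, E, F, G}, leaving only C.
Row 1, column 3: row 1 has {A, B, C, F, G} and column 3 has {A, B, E}, leaving only D.
Row 1, column 7: row 1 has {A, B, C, D, F, G} and column 7 has {B, C, D}, leaving only E.
Row 3, column 2: row 3 has {B, C, D, E, F} and column 2 has {B, C, E, G}, leaving only A.
Row 3, column 5: row 3 has {A, B, C, D, E, F} and column 5 has {A, B, C, D, E}, leaving only G.
Row 2, column 5: row 2 has {A, B, C, D, E} and column 5 has {A, B, C, D, E, G}, leaving only F.
Row 2, column 7: row 2 has {A, B, C, D, E, F} and column 7 has {B, C, D, E}, leaving only G.
Row 4, column 1: row 4 has {B, C, D, E} and column 1 has {B, D, E, F, G}, leaving only A.
Row 4, column 2: row 4 has {A, B, C, D, E} and column 2 has {A, B, C, E, G}, leaving only F.
Row 4, column 3: row 4 has {A, B, C, D, E, F} and column 3 has {A, B, D, E}, leaving only G.
Row 5, column 1: row 5 has {B, D, E, G} and column 1 has {A, B, D, E, F, G}, leaving only C.
Row 5 already has {B, C, D, E, G} and column 3 already has {A, B, D, E, G}, so row 5, column 3 must be F.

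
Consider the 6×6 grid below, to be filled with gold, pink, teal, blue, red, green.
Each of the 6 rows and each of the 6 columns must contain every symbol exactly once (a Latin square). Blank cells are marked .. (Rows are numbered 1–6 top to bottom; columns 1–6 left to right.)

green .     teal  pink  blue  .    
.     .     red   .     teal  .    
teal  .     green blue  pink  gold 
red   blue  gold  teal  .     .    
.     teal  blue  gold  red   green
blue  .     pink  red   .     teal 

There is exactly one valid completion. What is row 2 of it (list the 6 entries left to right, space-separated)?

Row 2, column 4: row 2 has {teal, red} and column 4 has {gold, pink, teal, blue, red}, leaving only green.
Row 1, column 6: row 1 has {pink, teal, blue, green} and column 6 has {gold, teal, green}, leaving only red.
Row 1, column 2: row 1 has {pink, teal, blue, red, green} and column 2 has {teal, blue}, leaving only gold.
Row 2, column 2: row 2 has {teal, red, green} and column 2 has {gold, teal, blue}, leaving only pink.
Row 2, column 1: row 2 has {pink, teal, red, green} and column 1 has {teal, blue, red, green}, leaving only gold.
Row 2, column 6: row 2 has {gold, pink, teal, red, green} and column 6 has {gold, teal, red, green}, leaving only blue.
So row 2 reads: gold pink red green teal blue.

gold pink red green teal blue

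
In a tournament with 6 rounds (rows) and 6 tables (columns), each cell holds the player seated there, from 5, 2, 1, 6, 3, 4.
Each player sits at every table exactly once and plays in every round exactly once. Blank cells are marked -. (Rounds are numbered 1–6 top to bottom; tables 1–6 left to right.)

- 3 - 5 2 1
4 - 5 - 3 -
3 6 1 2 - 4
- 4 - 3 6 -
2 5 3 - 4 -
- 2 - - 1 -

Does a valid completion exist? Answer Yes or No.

Yes

No round or table among the givens repeats a symbol, and propagating forced cells runs into no contradiction.
One valid completion exists (for instance, 6 3 4 5 2 1 / 4 1 5 6 3 2 / 3 6 1 2 5 4 / 1 4 2 3 6 5 / 2 5 3 1 4 6 / 5 2 6 4 1 3).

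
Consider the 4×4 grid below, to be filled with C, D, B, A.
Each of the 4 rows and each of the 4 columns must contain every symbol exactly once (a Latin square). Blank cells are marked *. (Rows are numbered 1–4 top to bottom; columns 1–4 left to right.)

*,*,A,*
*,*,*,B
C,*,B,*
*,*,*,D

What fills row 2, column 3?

D

Row 1, column 4: row 1 has {A} and column 4 has {D, B}, leaving only C.
Row 3, column 4: row 3 has {C, B} and column 4 has {C, D, B}, leaving only A.
Row 3, column 2: row 3 has {C, B, A} and column 2 has {}, leaving only D.
Row 1, column 2: row 1 has {C, A} and column 2 has {D}, leaving only B.
Row 1, column 1: row 1 has {C, B, A} and column 1 has {C}, leaving only D.
Row 2, column 1: row 2 has {B} and column 1 has {C, D}, leaving only A.
Row 2, column 2: row 2 has {B, A} and column 2 has {D, B}, leaving only C.
Row 2 already has {C, B, A} and column 3 already has {B, A}, so row 2, column 3 must be D.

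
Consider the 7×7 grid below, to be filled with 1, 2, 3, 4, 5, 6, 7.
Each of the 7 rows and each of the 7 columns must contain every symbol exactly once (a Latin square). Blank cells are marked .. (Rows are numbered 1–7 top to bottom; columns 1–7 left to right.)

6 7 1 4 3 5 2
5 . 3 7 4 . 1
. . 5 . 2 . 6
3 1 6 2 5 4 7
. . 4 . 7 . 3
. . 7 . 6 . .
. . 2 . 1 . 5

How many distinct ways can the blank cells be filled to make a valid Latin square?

Row 2, column 2: eliminating its row and column leaves {2, 6}.
Row 2, column 6: eliminating its row and column leaves {2, 6}.
Row 3, column 1: eliminating its row and column leaves {1, 4, 7}.
Row 3, column 2: eliminating its row and column leaves {3, 4}.
Row 3, column 4: eliminating its row and column leaves {1, 3}.
Row 3, column 6: eliminating its row and column leaves {1, 3, 7}.
Row 5, column 1: eliminating its row and column leaves {1, 2}.
Row 5, column 2: eliminating its row and column leaves {2, 5, 6}.
Row 5, column 4: eliminating its row and column leaves {1, 5, 6}.
Row 5, column 6: eliminating its row and column leaves {1, 2, 6}.
Row 6, column 1: eliminating its row and column leaves {1, 2, 4}.
Row 6, column 2: eliminating its row and column leaves {2, 3, 4, 5}.
Row 6, column 4: eliminating its row and column leaves {1, 3, 5}.
Row 6, column 6: eliminating its row and column leaves {1, 2, 3}.
Row 6, column 7: eliminating its row and column leaves {4}.
Row 7, column 1: eliminating its row and column leaves {4, 7}.
Row 7, column 2: eliminating its row and column leaves {3, 4, 6}.
Row 7, column 4: eliminating its row and column leaves {3, 6}.
Row 7, column 6: eliminating its row and column leaves {3, 6, 7}.
Enumerating the assignments across these blanks that avoid any row or column repeat gives 12 completions.

12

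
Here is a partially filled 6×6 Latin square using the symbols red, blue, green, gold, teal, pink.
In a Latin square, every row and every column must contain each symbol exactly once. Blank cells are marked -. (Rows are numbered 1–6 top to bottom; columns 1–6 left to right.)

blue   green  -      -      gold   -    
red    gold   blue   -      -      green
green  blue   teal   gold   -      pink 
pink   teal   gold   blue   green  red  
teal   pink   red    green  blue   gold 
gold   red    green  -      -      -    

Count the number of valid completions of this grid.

2

Row 1, column 3: eliminating its row and column leaves {pink}.
Row 1, column 4: eliminating its row and column leaves {red, teal, pink}.
Row 1, column 6: eliminating its row and column leaves {teal}.
Row 2, column 4: eliminating its row and column leaves {teal, pink}.
Row 2, column 5: eliminating its row and column leaves {teal, pink}.
Row 3, column 5: eliminating its row and column leaves {red}.
Row 6, column 4: eliminating its row and column leaves {teal, pink}.
Row 6, column 5: eliminating its row and column leaves {teal, pink}.
Row 6, column 6: eliminating its row and column leaves {blue, teal}.
Enumerating the assignments across these blanks that avoid any row or column repeat gives 2 completions.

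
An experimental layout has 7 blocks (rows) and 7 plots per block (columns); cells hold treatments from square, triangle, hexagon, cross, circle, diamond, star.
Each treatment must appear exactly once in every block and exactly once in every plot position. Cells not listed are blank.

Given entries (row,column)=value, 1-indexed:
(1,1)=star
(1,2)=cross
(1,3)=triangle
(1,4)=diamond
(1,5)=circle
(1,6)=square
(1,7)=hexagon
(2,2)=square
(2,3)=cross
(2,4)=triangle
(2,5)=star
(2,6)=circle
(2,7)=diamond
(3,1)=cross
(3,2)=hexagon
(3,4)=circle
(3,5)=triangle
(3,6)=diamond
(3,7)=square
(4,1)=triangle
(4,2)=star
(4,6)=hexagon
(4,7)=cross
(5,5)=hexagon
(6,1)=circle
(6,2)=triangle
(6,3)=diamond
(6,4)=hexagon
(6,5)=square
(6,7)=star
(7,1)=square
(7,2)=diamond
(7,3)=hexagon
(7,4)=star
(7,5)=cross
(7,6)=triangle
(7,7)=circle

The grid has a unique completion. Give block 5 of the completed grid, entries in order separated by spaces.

diamond circle square cross hexagon star triangle

Block 5, plot 1: block 5 has {hexagon} and plot 1 has {square, triangle, cross, circle, star}, leaving only diamond.
Block 5, plot 2: block 5 has {hexagon, diamond} and plot 2 has {square, triangle, hexagon, cross, diamond, star}, leaving only circle.
Block 5, plot 7: block 5 has {hexagon, circle, diamond} and plot 7 has {square, hexagon, cross, circle, diamond, star}, leaving only triangle.
Block 2, plot 1: block 2 has {square, triangle, cross, circle, diamond, star} and plot 1 has {square, triangle, cross, circle, diamond, star}, leaving only hexagon.
Block 3, plot 3: block 3 has {square, triangle, hexagon, cross, circle, diamond} and plot 3 has {triangle, hexagon, cross, diamond}, leaving only star.
Block 5, plot 3: block 5 has {triangle, hexagon, circle, diamond} and plot 3 has {triangle, hexagon, cross, diamond, star}, leaving only square.
Block 5, plot 4: block 5 has {square, triangle, hexagon, circle, diamond} and plot 4 has {triangle, hexagon, circle, diamond, star}, leaving only cross.
Block 5, plot 6: block 5 has {square, triangle, hexagon, cross, circle, diamond} and plot 6 has {square, triangle, hexagon, circle, diamond}, leaving only star.
So block 5 reads: diamond circle square cross hexagon star triangle.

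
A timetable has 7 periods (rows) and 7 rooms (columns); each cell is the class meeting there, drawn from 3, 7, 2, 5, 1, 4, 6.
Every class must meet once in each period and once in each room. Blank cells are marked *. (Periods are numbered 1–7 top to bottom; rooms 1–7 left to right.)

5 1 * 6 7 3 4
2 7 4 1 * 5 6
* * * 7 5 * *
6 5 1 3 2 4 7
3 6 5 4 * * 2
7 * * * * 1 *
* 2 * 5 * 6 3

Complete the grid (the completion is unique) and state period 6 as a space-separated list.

7 4 3 2 6 1 5

Period 6, room 4: period 6 has {7, 1} and room 4 has {3, 7, 5, 1, 4, 6}, leaving only 2.
Period 6, room 7: period 6 has {7, 2, 1} and room 7 has {3, 7, 2, 4, 6}, leaving only 5.
Period 1, room 3: period 1 has {3, 7, 5, 1, 4, 6} and room 3 has {5, 1, 4}, leaving only 2.
Period 2, room 5: period 2 has {7, 2, 5, 1, 4, 6} and room 5 has {7, 2, 5}, leaving only 3.
Period 3, room 6: period 3 has {7, 5} and room 6 has {3, 5, 1, 4, 6}, leaving only 2.
Period 3, room 7: period 3 has {7, 2, 5} and room 7 has {3, 7, 2, 5, 4, 6}, leaving only 1.
Period 3, room 1: period 3 has {7, 2, 5, 1} and room 1 has {3, 7, 2, 5, 6}, leaving only 4.
Period 3, room 2: period 3 has {7, 2, 5, 1, 4} and room 2 has {7, 2, 5, 1, 6}, leaving only 3.
Period 6, room 2: period 6 has {7, 2, 5, 1} and room 2 has {3, 7, 2, 5, 1, 6}, leaving only 4.
Period 6, room 5: period 6 has {7, 2, 5, 1, 4} and room 5 has {3, 7, 2, 5}, leaving only 6.
Period 6, room 3: period 6 has {7, 2, 5, 1, 4, 6} and room 3 has {2, 5, 1, 4}, leaving only 3.
So period 6 reads: 7 4 3 2 6 1 5.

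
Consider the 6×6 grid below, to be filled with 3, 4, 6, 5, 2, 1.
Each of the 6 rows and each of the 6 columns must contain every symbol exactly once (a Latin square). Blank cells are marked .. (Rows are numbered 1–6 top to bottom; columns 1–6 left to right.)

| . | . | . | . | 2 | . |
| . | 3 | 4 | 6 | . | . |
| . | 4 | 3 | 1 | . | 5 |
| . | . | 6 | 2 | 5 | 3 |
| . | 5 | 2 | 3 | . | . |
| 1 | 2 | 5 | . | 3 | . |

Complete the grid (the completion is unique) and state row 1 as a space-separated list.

3 6 1 5 2 4

Row 1, column 3: row 1 has {2} and column 3 has {3, 4, 6, 5, 2}, leaving only 1.
Row 1, column 2: row 1 has {2, 1} and column 2 has {3, 4, 5, 2}, leaving only 6.
Row 1, column 6: row 1 has {6, 2, 1} and column 6 has {3, 5}, leaving only 4.
Row 1, column 4: row 1 has {4, 6, 2, 1} and column 4 has {3, 6, 2, 1}, leaving only 5.
Row 1, column 1: row 1 has {4, 6, 5, 2, 1} and column 1 has {1}, leaving only 3.
So row 1 reads: 3 6 1 5 2 4.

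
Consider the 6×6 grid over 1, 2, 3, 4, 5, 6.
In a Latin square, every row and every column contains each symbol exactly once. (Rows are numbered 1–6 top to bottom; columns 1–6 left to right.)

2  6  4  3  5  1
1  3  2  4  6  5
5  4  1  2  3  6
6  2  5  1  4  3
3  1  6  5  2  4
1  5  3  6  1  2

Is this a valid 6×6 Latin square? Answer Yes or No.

Row 6 contains 1 twice (at columns 1 and 5), so it is not a permutation.

No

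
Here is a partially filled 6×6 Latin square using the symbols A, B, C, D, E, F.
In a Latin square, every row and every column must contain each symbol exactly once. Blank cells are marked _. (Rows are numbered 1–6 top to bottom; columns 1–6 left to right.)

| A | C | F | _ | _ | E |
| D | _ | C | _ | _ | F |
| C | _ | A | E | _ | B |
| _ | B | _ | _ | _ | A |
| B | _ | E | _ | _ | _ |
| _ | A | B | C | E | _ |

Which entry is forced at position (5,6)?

Row 2, column 2: row 2 has {C, D, F} and column 2 has {A, B, C}, leaving only E.
Row 4, column 3: row 4 has {A, B} and column 3 has {A, B, C, E, F}, leaving only D.
Row 4, column 4: row 4 has {A, B, D} and column 4 has {C, E}, leaving only F.
Row 4, column 1: row 4 has {A, B, D, F} and column 1 has {A, B, C, D}, leaving only E.
Row 4, column 5: row 4 has {A, B, D, E, F} and column 5 has {E}, leaving only C.
Row 6, column 1: row 6 has {A, B, C, E} and column 1 has {A, B, C, D, E}, leaving only F.
Row 6, column 6: row 6 has {A, B, C, E, F} and column 6 has {A, B, E, F}, leaving only D.
Row 5 already has {B, E} and column 6 already has {A, B, D, E, F}, so row 5, column 6 must be C.

C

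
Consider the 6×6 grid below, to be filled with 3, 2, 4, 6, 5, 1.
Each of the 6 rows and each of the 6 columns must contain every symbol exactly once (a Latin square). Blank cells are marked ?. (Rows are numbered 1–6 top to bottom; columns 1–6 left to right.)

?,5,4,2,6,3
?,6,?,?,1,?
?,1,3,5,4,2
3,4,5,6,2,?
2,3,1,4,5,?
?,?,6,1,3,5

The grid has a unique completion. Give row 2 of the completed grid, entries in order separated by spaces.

5 6 2 3 1 4

Row 2, column 3: row 2 has {6, 1} and column 3 has {3, 4, 6, 5, 1}, leaving only 2.
Row 2, column 4: row 2 has {2, 6, 1} and column 4 has {2, 4, 6, 5, 1}, leaving only 3.
Row 2, column 6: row 2 has {3, 2, 6, 1} and column 6 has {3, 2, 5}, leaving only 4.
Row 2, column 1: row 2 has {3, 2, 4, 6, 1} and column 1 has {3, 2}, leaving only 5.
So row 2 reads: 5 6 2 3 1 4.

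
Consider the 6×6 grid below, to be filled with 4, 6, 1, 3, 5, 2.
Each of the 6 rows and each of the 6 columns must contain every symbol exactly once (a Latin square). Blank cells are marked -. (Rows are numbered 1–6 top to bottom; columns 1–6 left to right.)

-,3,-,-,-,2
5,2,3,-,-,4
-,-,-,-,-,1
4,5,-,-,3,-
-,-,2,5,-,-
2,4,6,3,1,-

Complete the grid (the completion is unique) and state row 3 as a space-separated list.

3 6 5 4 2 1

Row 3, column 2: row 3 has {1} and column 2 has {4, 3, 5, 2}, leaving only 6.
Row 3, column 1: row 3 has {6, 1} and column 1 has {4, 5, 2}, leaving only 3.
Row 2, column 5: row 2 has {4, 3, 5, 2} and column 5 has {1, 3}, leaving only 6.
Row 2, column 4: row 2 has {4, 6, 3, 5, 2} and column 4 has {3, 5}, leaving only 1.
Row 4, column 3: row 4 has {4, 3, 5} and column 3 has {6, 3, 2}, leaving only 1.
Row 4, column 6: row 4 has {4, 1, 3, 5} and column 6 has {4, 1, 2}, leaving only 6.
Row 4, column 4: row 4 has {4, 6, 1, 3, 5} and column 4 has {1, 3, 5}, leaving only 2.
Row 3, column 4: row 3 has {6, 1, 3} and column 4 has {1, 3, 5, 2}, leaving only 4.
Row 3, column 3: row 3 has {4, 6, 1, 3} and column 3 has {6, 1, 3, 2}, leaving only 5.
Row 3, column 5: row 3 has {4, 6, 1, 3, 5} and column 5 has {6, 1, 3}, leaving only 2.
So row 3 reads: 3 6 5 4 2 1.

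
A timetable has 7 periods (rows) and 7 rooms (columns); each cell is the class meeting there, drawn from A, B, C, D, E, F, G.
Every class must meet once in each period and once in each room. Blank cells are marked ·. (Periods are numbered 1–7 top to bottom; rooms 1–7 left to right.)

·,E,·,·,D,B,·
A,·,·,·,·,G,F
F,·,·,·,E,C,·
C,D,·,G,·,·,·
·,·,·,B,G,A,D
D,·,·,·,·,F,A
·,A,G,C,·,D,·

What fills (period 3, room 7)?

Period 1, room 1: period 1 has {B, D, E} and room 1 has {A, C, D, F}, leaving only G.
Period 1, room 7: period 1 has {B, D, E, G} and room 7 has {A, D, F}, leaving only C.
Period 4, room 6: period 4 has {C, D, G} and room 6 has {A, B, C, D, F, G}, leaving only E.
Period 4, room 7: period 4 has {C, D, E, G} and room 7 has {A, C, D, F}, leaving only B.
Period 3 already has {C, E, F} and room 7 already has {A, B, C, D, F}, so period 3, room 7 must be G.

G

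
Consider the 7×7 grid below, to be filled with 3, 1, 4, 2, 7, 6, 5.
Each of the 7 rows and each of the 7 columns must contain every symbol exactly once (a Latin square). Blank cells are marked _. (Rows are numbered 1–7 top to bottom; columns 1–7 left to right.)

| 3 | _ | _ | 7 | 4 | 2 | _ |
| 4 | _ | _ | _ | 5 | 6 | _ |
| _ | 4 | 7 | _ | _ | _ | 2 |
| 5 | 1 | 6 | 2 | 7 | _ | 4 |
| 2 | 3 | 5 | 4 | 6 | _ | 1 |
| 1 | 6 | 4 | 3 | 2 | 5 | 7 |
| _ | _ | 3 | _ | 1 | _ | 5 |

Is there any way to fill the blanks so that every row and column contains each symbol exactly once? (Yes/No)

Yes

No row or column among the givens repeats a symbol, and propagating forced cells runs into no contradiction.
One valid completion exists (for instance, 3 5 1 7 4 2 6 / 4 7 2 1 5 6 3 / 6 4 7 5 3 1 2 / 5 1 6 2 7 3 4 / 2 3 5 4 6 7 1 / 1 6 4 3 2 5 7 / 7 2 3 6 1 4 5).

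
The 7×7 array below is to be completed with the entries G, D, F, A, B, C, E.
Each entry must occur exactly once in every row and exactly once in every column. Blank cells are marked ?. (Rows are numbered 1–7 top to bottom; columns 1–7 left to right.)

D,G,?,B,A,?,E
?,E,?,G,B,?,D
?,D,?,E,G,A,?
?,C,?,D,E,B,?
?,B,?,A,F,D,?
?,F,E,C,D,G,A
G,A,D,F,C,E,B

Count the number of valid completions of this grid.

4

Row 1, column 3: eliminating its row and column leaves {F, C}.
Row 1, column 6: eliminating its row and column leaves {F, C}.
Row 2, column 1: eliminating its row and column leaves {F, A, C}.
Row 2, column 3: eliminating its row and column leaves {F, A, C}.
Row 2, column 6: eliminating its row and column leaves {F, C}.
Row 3, column 1: eliminating its row and column leaves {F, B, C}.
Row 3, column 3: eliminating its row and column leaves {F, B, C}.
Row 3, column 7: eliminating its row and column leaves {F, C}.
Row 4, column 1: eliminating its row and column leaves {F, A}.
Row 4, column 3: eliminating its row and column leaves {G, F, A}.
Row 4, column 7: eliminating its row and column leaves {G, F}.
Row 5, column 1: eliminating its row and column leaves {C, E}.
Row 5, column 3: eliminating its row and column leaves {G, C}.
Row 5, column 7: eliminating its row and column leaves {G, C}.
Row 6, column 1: eliminating its row and column leaves {B}.
Enumerating the assignments across these blanks that avoid any row or column repeat gives 4 completions.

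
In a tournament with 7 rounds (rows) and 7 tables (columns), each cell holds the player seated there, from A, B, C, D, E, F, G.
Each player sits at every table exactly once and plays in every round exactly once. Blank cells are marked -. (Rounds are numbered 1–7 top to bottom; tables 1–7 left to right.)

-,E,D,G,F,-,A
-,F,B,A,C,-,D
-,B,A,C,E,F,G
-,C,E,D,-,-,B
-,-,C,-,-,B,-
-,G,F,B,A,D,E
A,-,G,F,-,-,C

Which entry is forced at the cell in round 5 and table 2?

Round 1, table 6: round 1 has {A, D, E, F, G} and table 6 has {B, D, F}, leaving only C.
Round 1, table 1: round 1 has {A, C, D, E, F, G} and table 1 has {A}, leaving only B.
Round 3, table 1: round 3 has {A, B, C, E, F, G} and table 1 has {A, B}, leaving only D.
Round 4, table 5: round 4 has {B, C, D, E} and table 5 has {A, C, E, F}, leaving only G.
Round 4, table 1: round 4 has {B, C, D, E, G} and table 1 has {A, B, D}, leaving only F.
Round 4, table 6: round 4 has {B, C, D, E, F, G} and table 6 has {B, C, D, F}, leaving only A.
Round 5, table 4: round 5 has {B, C} and table 4 has {A, B, C, D, F, G}, leaving only E.
Round 5, table 1: round 5 has {B, C, E} and table 1 has {A, B, D, F}, leaving only G.
Round 2, table 1: round 2 has {A, B, C, D, F} and table 1 has {A, B, D, F, G}, leaving only E.
Round 2, table 6: round 2 has {A, B, C, D, E, F} and table 6 has {A, B, C, D, F}, leaving only G.
Round 5, table 5: round 5 has {B, C, E, G} and table 5 has {A, C, E, F, G}, leaving only D.
Round 5 already has {B, C, D, E, G} and table 2 already has {B, C, E, F, G}, so round 5, table 2 must be A.

A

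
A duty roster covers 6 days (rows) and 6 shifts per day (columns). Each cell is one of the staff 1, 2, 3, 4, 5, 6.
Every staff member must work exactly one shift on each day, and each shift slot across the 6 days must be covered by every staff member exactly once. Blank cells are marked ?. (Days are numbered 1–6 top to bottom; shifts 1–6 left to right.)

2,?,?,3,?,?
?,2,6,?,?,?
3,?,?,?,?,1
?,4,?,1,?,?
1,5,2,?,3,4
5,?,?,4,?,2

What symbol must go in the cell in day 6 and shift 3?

Day 2, shift 1: day 2 has {2, 6} and shift 1 has {1, 2, 3, 5}, leaving only 4.
Day 2, shift 4: day 2 has {2, 4, 6} and shift 4 has {1, 3, 4}, leaving only 5.
Day 2, shift 5: day 2 has {2, 4, 5, 6} and shift 5 has {3}, leaving only 1.
Day 2, shift 6: day 2 has {1, 2, 4, 5, 6} and shift 6 has {1, 2, 4}, leaving only 3.
Day 3, shift 2: day 3 has {1, 3} and shift 2 has {2, 4, 5}, leaving only 6.
Day 1, shift 2: day 1 has {2, 3} and shift 2 has {2, 4, 5, 6}, leaving only 1.
Day 3, shift 4: day 3 has {1, 3, 6} and shift 4 has {1, 3, 4, 5}, leaving only 2.
Day 4, shift 1: day 4 has {1, 4} and shift 1 has {1, 2, 3, 4, 5}, leaving only 6.
Day 4, shift 6: day 4 has {1, 4, 6} and shift 6 has {1, 2, 3, 4}, leaving only 5.
Day 1, shift 6: day 1 has {1, 2, 3} and shift 6 has {1, 2, 3, 4, 5}, leaving only 6.
Day 4, shift 3: day 4 has {1, 4, 5, 6} and shift 3 has {2, 6}, leaving only 3.
Day 6 already has {2, 4, 5} and shift 3 already has {2, 3, 6}, so day 6, shift 3 must be 1.

1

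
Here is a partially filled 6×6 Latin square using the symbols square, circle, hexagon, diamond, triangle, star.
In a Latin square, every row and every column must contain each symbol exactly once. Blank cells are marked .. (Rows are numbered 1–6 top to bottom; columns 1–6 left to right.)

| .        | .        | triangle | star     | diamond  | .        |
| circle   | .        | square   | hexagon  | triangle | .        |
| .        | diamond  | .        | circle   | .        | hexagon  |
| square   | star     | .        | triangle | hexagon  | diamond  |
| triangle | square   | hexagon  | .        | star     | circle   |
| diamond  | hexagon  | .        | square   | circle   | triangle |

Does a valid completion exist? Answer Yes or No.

No

Row 2, column 2: row 2 together with column 2 already contain {square, circle, hexagon, diamond, triangle, star} — every symbol — so nothing can go there. The grid has no valid completion.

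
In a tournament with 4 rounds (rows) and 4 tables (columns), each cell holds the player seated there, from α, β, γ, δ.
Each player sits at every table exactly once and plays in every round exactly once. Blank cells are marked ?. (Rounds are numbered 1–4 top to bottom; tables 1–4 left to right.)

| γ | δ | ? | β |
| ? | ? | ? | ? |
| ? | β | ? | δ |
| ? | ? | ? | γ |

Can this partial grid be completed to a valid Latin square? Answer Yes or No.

No round or table among the givens repeats a symbol, and propagating forced cells runs into no contradiction.
One valid completion exists (for instance, γ δ α β / β γ δ α / α β γ δ / δ α β γ).

Yes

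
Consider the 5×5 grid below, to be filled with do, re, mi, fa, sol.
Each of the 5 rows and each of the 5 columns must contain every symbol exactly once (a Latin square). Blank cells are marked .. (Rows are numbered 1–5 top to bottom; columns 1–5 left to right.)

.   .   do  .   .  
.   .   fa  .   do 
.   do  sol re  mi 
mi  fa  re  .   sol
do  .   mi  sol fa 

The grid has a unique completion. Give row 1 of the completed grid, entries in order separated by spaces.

Row 1, column 5: row 1 has {do} and column 5 has {do, mi, fa, sol}, leaving only re.
Row 2, column 4: row 2 has {do, fa} and column 4 has {re, sol}, leaving only mi.
Row 1, column 4: row 1 has {do, re} and column 4 has {re, mi, sol}, leaving only fa.
Row 1, column 1: row 1 has {do, re, fa} and column 1 has {do, mi}, leaving only sol.
Row 1, column 2: row 1 has {do, re, fa, sol} and column 2 has {do, fa}, leaving only mi.
So row 1 reads: sol mi do fa re.

sol mi do fa re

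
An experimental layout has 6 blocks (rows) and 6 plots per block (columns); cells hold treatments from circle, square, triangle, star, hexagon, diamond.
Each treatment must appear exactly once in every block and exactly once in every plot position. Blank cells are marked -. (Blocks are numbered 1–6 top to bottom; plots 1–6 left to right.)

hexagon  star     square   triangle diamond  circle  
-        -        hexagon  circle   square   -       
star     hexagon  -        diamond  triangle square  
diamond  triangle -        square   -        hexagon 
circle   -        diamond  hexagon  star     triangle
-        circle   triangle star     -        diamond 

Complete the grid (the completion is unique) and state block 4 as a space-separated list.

Block 4, plot 5: block 4 has {square, triangle, hexagon, diamond} and plot 5 has {square, triangle, star, diamond}, leaving only circle.
Block 4, plot 3: block 4 has {circle, square, triangle, hexagon, diamond} and plot 3 has {square, triangle, hexagon, diamond}, leaving only star.
So block 4 reads: diamond triangle star square circle hexagon.

diamond triangle star square circle hexagon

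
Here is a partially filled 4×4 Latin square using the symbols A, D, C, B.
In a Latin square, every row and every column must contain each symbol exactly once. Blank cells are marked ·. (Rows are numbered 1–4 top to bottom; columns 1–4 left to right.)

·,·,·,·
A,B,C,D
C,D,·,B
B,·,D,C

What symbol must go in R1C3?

B

Row 1, column 1: row 1 has {} and column 1 has {A, C, B}, leaving only D.
Row 1, column 4: row 1 has {D} and column 4 has {D, C, B}, leaving only A.
Row 1 already has {A, D} and column 3 already has {D, C}, so row 1, column 3 must be B.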